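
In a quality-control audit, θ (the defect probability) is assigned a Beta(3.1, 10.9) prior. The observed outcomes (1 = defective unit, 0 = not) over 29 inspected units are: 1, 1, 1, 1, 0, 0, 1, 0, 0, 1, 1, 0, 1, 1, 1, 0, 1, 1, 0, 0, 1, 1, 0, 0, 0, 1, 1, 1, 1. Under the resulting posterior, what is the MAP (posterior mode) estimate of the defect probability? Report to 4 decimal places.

0.4902

The Beta prior is conjugate to a Binomial/Bernoulli likelihood; the update adds successes to α and failures to β.
Posterior: Beta(α+k, β+n−k) = Beta(3.1+18, 10.9+11) = Beta(21.1, 21.9).
Mode of Beta(a,b) for a,b>1 is (a−1)/(a+b−2) = 20.1/41.0 = 0.4902.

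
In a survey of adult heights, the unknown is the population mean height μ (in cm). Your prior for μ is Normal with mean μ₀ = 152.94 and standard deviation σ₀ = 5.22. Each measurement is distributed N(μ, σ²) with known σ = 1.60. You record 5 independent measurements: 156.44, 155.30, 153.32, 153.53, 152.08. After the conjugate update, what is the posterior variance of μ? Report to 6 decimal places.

For Normal data with known variance σ², a Normal(μ₀, σ₀²) prior on μ is conjugate. Posterior precision = 1/σ₀² + n/σ²; posterior mean is the precision-weighted average of μ₀ and x̄.
σ₀² = 5.22² = 27.2484, σ² = 1.60² = 2.56; σ² + n·σ₀² = 2.56 + 5·27.2484 = 138.802.
Posterior precision = 1/σ₀² + n/σ² = 1/27.2484 + 5/2.56 = (σ² + n·σ₀²)/(σ₀²σ²) = 138.802/(27.2484·2.56); posterior variance σₙ² = σ₀²σ²/(σ² + n·σ₀²) = 27.2484·2.56/138.802 = 0.502557.

0.502557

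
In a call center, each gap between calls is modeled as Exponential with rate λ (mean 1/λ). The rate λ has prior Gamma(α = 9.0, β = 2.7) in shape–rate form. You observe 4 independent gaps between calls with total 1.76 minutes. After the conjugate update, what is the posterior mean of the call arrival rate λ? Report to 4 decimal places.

With a Gamma(shape α, rate β) prior on the exponential rate λ, the posterior after n observations with total T = Σxᵢ is Gamma(α+n, β+T).
Posterior: Gamma(9.0+4, 2.7+1.76) = Gamma(13.0, 4.46).
Posterior mean of λ = α/β = 13.0/4.46 = 2.9148.

2.9148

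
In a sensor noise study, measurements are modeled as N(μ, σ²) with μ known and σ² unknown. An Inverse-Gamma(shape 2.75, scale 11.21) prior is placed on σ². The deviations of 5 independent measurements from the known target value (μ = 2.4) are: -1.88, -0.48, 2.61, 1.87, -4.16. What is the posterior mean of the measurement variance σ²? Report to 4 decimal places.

With known mean μ and an Inverse-Gamma(α, β) prior on σ², the Normal likelihood is conjugate: posterior is Inv-Gamma(α + n/2, β + Σ(xᵢ−μ)²/2).
Σ(xᵢ−μ)² = (-1.88)² + (-0.48)² + (2.61)² + (1.87)² + (-4.16)² = 31.3794.
Posterior: Inv-Gamma(2.75 + 5/2, 11.21 + 31.3794/2) = Inv-Gamma(5.25, 26.89970).
E[σ²|data] = β/(α−1) = 26.89970/4.25 = 6.3293.

6.3293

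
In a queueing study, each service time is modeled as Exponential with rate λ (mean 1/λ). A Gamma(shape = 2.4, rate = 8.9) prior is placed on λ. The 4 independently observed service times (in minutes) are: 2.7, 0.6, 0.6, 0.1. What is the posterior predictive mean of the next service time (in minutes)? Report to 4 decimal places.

With a Gamma(shape α, rate β) prior on the exponential rate λ, the posterior after n observations with total T = Σxᵢ is Gamma(α+n, β+T).
Sum of observations T = 4.0 minutes; n = 4.
Posterior: Gamma(2.4+4, 8.9+4.0) = Gamma(6.4, 12.9).
The predictive distribution for the next observation is Lomax; its mean is β/(α−1) = 12.9/5.4 = 2.3889.

2.3889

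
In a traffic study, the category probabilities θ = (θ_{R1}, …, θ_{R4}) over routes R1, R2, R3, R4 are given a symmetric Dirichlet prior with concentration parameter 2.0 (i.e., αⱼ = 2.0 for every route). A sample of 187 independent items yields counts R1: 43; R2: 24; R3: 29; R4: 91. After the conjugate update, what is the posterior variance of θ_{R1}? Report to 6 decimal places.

0.000906

The Dirichlet prior is conjugate to the Multinomial likelihood: each posterior αⱼ = prior αⱼ + observed count nⱼ.
Posterior concentration: (45.0, 26.0, 31.0, 93.0), total = 195.0.
Var[θ_j] = α_j(Σα−α_j)/((Σα)²(Σα+1)) = 45.0·150.0/(195.0²·196.0) = 0.000906.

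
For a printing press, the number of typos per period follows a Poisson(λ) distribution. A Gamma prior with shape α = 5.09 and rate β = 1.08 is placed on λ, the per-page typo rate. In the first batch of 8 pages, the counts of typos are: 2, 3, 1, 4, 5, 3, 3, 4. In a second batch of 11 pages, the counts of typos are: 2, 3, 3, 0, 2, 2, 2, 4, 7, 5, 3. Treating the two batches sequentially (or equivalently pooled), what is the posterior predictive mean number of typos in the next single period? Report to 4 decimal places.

3.1419

With a Gamma(shape α, rate β) prior, the Poisson likelihood is conjugate: the posterior is Gamma(α + ΣXᵢ, β + n).
Batch 1: sum of counts S = 25 over n = 8 pages.
After batch 1: Gamma(α+S, β+n) = Gamma(5.09+25, 1.08+8) = Gamma(30.09, 9.08).
Batch 2: sum of counts S = 33 over n = 11 pages.
After batch 2: Gamma(α+S, β+n) = Gamma(30.09+33, 9.08+11) = Gamma(63.09, 20.08).
The predictive distribution for one future period is NegBinom with mean α/β = 3.1419.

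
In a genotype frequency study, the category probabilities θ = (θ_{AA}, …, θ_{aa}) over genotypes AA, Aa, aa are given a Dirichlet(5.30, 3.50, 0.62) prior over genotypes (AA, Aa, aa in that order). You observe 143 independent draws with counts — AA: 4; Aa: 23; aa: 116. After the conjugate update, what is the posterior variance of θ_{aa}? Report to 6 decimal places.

0.001171

The Dirichlet prior is conjugate to the Multinomial likelihood: each posterior αⱼ = prior αⱼ + observed count nⱼ.
Posterior concentration: (9.30, 26.50, 116.62), total = 152.42.
Var[θ_j] = α_j(Σα−α_j)/((Σα)²(Σα+1)) = 116.62·35.80/(152.42²·153.42) = 0.001171.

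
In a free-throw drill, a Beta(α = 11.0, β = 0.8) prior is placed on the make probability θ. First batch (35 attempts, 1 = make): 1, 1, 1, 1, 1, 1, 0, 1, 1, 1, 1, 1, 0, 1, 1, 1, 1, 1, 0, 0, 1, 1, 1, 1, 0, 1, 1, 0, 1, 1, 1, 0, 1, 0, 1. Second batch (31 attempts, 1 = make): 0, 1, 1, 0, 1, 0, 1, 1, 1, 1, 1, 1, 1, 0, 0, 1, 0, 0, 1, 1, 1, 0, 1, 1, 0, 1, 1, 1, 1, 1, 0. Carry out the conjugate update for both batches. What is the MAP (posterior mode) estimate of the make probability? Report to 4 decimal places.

0.7652

The Beta prior is conjugate to a Binomial/Bernoulli likelihood; the update adds successes to α and failures to β.
After batch 1: Beta(11.0+27, 0.8+8) = Beta(38.0, 8.8).
After batch 2: Beta(38.0+21, 8.8+10) = Beta(59.0, 18.8).
Mode of Beta(a,b) for a,b>1 is (a−1)/(a+b−2) = 58.0/75.8 = 0.7652.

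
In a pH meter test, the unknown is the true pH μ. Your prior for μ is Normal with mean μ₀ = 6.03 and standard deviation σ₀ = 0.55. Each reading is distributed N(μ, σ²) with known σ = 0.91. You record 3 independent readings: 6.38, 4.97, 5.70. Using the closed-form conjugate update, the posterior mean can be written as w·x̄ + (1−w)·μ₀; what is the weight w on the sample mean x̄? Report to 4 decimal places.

0.5229

For Normal data with known variance σ², a Normal(μ₀, σ₀²) prior on μ is conjugate. Posterior precision = 1/σ₀² + n/σ²; posterior mean is the precision-weighted average of μ₀ and x̄.
σ₀² = 0.55² = 0.3025, σ² = 0.91² = 0.8281. Prior precision 1/σ₀² = 1/0.3025; data precision n/σ² = 3/0.8281.
w = (n/σ²)/(1/σ₀² + n/σ²) = n·σ₀²/(σ² + n·σ₀²) = 3·0.3025/(0.8281 + 3·0.3025) = 0.9075/1.7356 = 0.5229.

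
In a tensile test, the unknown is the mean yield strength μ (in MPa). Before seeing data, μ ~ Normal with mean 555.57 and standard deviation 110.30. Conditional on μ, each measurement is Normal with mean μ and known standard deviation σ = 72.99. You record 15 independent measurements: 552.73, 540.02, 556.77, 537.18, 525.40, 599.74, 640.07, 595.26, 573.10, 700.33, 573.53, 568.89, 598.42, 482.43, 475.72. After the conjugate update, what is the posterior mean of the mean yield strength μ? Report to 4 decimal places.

For Normal data with known variance σ², a Normal(μ₀, σ₀²) prior on μ is conjugate. Posterior precision = 1/σ₀² + n/σ²; posterior mean is the precision-weighted average of μ₀ and x̄.
Σxᵢ = 552.73 + 540.02 + 556.77 + 537.18 + 525.40 + 599.74 + 640.07 + 595.26 + 573.10 + 700.33 + 573.53 + 568.89 + 598.42 + 482.43 + 475.72 = 8519.59, so n·x̄ = 8519.59.
σ₀² = 110.30² = 12166.09, σ² = 72.99² = 5327.5401; σ² + n·σ₀² = 5327.5401 + 15·12166.09 = 187818.8901.
Posterior mean = (μ₀/σ₀² + n·x̄/σ²)/(1/σ₀² + n/σ²) = (σ²·μ₀ + σ₀²·n·x̄)/(σ² + n·σ₀²) = (5327.5401·555.57 + 12166.09·8519.59)/187818.8901 = 106609920.156457/187818.8901 = 567.6209.

567.6209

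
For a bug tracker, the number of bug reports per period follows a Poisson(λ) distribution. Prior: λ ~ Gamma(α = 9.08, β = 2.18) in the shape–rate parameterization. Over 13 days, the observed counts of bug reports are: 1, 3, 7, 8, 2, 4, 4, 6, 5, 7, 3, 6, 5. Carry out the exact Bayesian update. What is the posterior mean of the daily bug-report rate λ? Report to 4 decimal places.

4.6166

With a Gamma(shape α, rate β) prior, the Poisson likelihood is conjugate: the posterior is Gamma(α + ΣXᵢ, β + n).
Sum of counts S = 61 over n = 13 days.
Posterior: Gamma(α+S, β+n) = Gamma(9.08+61, 2.18+13) = Gamma(70.08, 15.18).
Posterior mean = α/β = 70.08/15.18 = 4.6166.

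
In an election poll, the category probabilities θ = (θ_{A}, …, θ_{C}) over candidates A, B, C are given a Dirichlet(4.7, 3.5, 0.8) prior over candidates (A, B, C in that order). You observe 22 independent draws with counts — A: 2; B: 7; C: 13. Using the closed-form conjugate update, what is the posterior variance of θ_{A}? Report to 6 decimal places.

0.005294

The Dirichlet prior is conjugate to the Multinomial likelihood: each posterior αⱼ = prior αⱼ + observed count nⱼ.
Posterior concentration: (6.7, 10.5, 13.8), total = 31.0.
Var[θ_j] = α_j(Σα−α_j)/((Σα)²(Σα+1)) = 6.7·24.3/(31.0²·32.0) = 0.005294.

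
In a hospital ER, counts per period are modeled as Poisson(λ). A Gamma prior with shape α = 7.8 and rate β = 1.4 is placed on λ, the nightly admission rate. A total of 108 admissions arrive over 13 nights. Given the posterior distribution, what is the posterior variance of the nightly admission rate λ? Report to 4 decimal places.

0.5584

With a Gamma(shape α, rate β) prior, the Poisson likelihood is conjugate: the posterior is Gamma(α + ΣXᵢ, β + n).
Posterior: Gamma(α+S, β+n) = Gamma(7.8+108, 1.4+13) = Gamma(115.8, 14.4).
Var = α/β² = 115.8/14.4² = 0.5584.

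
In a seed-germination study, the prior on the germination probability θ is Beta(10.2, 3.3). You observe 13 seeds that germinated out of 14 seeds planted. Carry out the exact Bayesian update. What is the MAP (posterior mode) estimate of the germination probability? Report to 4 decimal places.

0.8706

The Beta prior is conjugate to a Binomial/Bernoulli likelihood; the update adds successes to α and failures to β.
Posterior: Beta(α+k, β+n−k) = Beta(10.2+13, 3.3+1) = Beta(23.2, 4.3).
Mode of Beta(a,b) for a,b>1 is (a−1)/(a+b−2) = 22.2/25.5 = 0.8706.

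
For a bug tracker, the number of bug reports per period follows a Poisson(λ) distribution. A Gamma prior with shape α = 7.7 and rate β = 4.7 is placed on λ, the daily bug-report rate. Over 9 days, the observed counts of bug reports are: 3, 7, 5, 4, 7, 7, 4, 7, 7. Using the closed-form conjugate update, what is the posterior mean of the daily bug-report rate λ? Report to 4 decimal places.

With a Gamma(shape α, rate β) prior, the Poisson likelihood is conjugate: the posterior is Gamma(α + ΣXᵢ, β + n).
Sum of counts S = 51 over n = 9 days.
Posterior: Gamma(α+S, β+n) = Gamma(7.7+51, 4.7+9) = Gamma(58.7, 13.7).
Posterior mean = α/β = 58.7/13.7 = 4.2847.

4.2847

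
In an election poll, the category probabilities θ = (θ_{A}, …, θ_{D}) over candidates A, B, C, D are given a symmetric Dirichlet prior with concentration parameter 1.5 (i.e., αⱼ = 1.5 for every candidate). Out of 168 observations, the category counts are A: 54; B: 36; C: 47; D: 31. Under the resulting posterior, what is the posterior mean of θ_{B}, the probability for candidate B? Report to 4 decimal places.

The Dirichlet prior is conjugate to the Multinomial likelihood: each posterior αⱼ = prior αⱼ + observed count nⱼ.
Posterior concentration: (55.5, 37.5, 48.5, 32.5), total = 174.0.
E[θ_{B}|data] = α_{B}/Σα = 37.5/174.0 = 0.2155.

0.2155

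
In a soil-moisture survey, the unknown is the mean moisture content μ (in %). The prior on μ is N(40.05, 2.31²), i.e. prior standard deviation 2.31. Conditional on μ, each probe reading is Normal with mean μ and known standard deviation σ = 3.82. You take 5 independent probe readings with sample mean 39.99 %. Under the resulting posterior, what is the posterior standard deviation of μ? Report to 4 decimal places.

For Normal data with known variance σ², a Normal(μ₀, σ₀²) prior on μ is conjugate. Posterior precision = 1/σ₀² + n/σ²; posterior mean is the precision-weighted average of μ₀ and x̄.
σ₀² = 2.31² = 5.3361, σ² = 3.82² = 14.5924; σ² + n·σ₀² = 14.5924 + 5·5.3361 = 41.2729.
Posterior precision = 1/σ₀² + n/σ² = 1/5.3361 + 5/14.5924 = (σ² + n·σ₀²)/(σ₀²σ²) = 41.2729/(5.3361·14.5924); posterior variance σₙ² = σ₀²σ²/(σ² + n·σ₀²) = 5.3361·14.5924/41.2729 = 1.886626.
Posterior SD = √σₙ² = √(5.3361·14.5924/41.2729) = 1.3735.

1.3735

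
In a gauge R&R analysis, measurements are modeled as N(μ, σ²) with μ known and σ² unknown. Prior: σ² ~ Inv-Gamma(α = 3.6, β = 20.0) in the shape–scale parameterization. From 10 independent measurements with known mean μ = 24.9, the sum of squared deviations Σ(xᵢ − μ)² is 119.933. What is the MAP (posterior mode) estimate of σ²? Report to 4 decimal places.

8.3298

With known mean μ and an Inverse-Gamma(α, β) prior on σ², the Normal likelihood is conjugate: posterior is Inv-Gamma(α + n/2, β + Σ(xᵢ−μ)²/2).
Posterior: Inv-Gamma(3.6 + 10/2, 20.0 + 119.933/2) = Inv-Gamma(8.60, 79.9665).
Mode = β/(α+1) = 79.9665/9.60 = 8.3298.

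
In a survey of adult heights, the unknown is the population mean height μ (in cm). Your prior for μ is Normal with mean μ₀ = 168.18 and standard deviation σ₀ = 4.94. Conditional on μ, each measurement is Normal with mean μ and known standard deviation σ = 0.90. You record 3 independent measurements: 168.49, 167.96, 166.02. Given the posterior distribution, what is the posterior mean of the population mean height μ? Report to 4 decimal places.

167.4976

For Normal data with known variance σ², a Normal(μ₀, σ₀²) prior on μ is conjugate. Posterior precision = 1/σ₀² + n/σ²; posterior mean is the precision-weighted average of μ₀ and x̄.
Σxᵢ = 168.49 + 167.96 + 166.02 = 502.47, so n·x̄ = 502.47.
σ₀² = 4.94² = 24.4036, σ² = 0.90² = 0.81; σ² + n·σ₀² = 0.81 + 3·24.4036 = 74.0208.
Posterior mean = (μ₀/σ₀² + n·x̄/σ²)/(1/σ₀² + n/σ²) = (σ²·μ₀ + σ₀²·n·x̄)/(σ² + n·σ₀²) = (0.81·168.18 + 24.4036·502.47)/74.0208 = 12398.302692/74.0208 = 167.4976.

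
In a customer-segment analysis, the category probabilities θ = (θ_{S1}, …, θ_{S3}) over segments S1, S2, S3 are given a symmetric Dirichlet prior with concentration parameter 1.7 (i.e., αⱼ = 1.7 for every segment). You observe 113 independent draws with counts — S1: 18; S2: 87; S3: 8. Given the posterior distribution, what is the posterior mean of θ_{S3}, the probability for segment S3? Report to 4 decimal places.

0.0821

The Dirichlet prior is conjugate to the Multinomial likelihood: each posterior αⱼ = prior αⱼ + observed count nⱼ.
Posterior concentration: (19.7, 88.7, 9.7), total = 118.1.
E[θ_{S3}|data] = α_{S3}/Σα = 9.7/118.1 = 0.0821.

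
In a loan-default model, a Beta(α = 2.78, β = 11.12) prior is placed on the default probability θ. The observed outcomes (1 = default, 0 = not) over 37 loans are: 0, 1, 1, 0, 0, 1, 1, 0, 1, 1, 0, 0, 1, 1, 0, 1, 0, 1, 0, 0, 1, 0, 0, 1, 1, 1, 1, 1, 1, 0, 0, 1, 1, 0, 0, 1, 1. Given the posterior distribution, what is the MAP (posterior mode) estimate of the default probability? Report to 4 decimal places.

0.4658

The Beta prior is conjugate to a Binomial/Bernoulli likelihood; the update adds successes to α and failures to β.
Posterior: Beta(α+k, β+n−k) = Beta(2.78+21, 11.12+16) = Beta(23.78, 27.12).
Mode of Beta(a,b) for a,b>1 is (a−1)/(a+b−2) = 22.78/48.90 = 0.4658.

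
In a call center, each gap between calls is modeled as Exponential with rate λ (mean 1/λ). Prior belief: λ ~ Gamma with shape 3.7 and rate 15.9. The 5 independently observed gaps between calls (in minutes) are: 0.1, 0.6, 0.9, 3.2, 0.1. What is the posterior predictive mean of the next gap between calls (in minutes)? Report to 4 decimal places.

2.7013

With a Gamma(shape α, rate β) prior on the exponential rate λ, the posterior after n observations with total T = Σxᵢ is Gamma(α+n, β+T).
Sum of observations T = 4.9 minutes; n = 5.
Posterior: Gamma(3.7+5, 15.9+4.9) = Gamma(8.7, 20.8).
The predictive distribution for the next observation is Lomax; its mean is β/(α−1) = 20.8/7.7 = 2.7013.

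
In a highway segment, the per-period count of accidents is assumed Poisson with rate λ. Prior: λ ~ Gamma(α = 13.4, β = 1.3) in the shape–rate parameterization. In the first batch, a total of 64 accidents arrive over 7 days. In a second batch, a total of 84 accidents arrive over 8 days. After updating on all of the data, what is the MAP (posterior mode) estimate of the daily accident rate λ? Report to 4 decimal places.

9.8405

With a Gamma(shape α, rate β) prior, the Poisson likelihood is conjugate: the posterior is Gamma(α + ΣXᵢ, β + n).
After batch 1: Gamma(α+S, β+n) = Gamma(13.4+64, 1.3+7) = Gamma(77.4, 8.3).
After batch 2: Gamma(α+S, β+n) = Gamma(77.4+84, 8.3+8) = Gamma(161.4, 16.3).
Mode of Gamma(α,β) for α≥1 is (α−1)/β = 160.4/16.3 = 9.8405.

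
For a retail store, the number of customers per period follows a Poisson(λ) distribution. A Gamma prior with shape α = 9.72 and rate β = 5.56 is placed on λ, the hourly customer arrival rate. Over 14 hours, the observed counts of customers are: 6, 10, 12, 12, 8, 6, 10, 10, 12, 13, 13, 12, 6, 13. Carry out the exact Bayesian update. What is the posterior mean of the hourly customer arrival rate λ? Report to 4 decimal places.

7.8078

With a Gamma(shape α, rate β) prior, the Poisson likelihood is conjugate: the posterior is Gamma(α + ΣXᵢ, β + n).
Sum of counts S = 143 over n = 14 hours.
Posterior: Gamma(α+S, β+n) = Gamma(9.72+143, 5.56+14) = Gamma(152.72, 19.56).
Posterior mean = α/β = 152.72/19.56 = 7.8078.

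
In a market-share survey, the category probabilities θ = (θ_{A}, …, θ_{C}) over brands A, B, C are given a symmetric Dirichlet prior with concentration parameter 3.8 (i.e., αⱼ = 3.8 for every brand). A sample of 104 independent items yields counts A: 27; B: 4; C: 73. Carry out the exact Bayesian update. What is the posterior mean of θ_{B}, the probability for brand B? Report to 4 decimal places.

The Dirichlet prior is conjugate to the Multinomial likelihood: each posterior αⱼ = prior αⱼ + observed count nⱼ.
Posterior concentration: (30.8, 7.8, 76.8), total = 115.4.
E[θ_{B}|data] = α_{B}/Σα = 7.8/115.4 = 0.0676.

0.0676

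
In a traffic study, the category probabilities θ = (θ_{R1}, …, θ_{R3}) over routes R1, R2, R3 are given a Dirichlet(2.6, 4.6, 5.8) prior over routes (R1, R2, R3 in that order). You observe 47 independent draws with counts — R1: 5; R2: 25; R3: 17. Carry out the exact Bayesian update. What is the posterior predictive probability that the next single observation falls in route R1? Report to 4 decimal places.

The Dirichlet prior is conjugate to the Multinomial likelihood: each posterior αⱼ = prior αⱼ + observed count nⱼ.
Posterior concentration: (7.6, 29.6, 22.8), total = 60.0.
P(next = R1 | data) = α_{R1}/Σα = 0.1267.

0.1267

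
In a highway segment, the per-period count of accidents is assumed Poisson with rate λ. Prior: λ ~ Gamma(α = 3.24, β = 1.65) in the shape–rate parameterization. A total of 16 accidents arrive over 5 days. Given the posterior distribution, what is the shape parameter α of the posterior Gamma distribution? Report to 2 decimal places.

19.24

With a Gamma(shape α, rate β) prior, the Poisson likelihood is conjugate: the posterior is Gamma(α + ΣXᵢ, β + n).
Posterior: Gamma(α+S, β+n) = Gamma(3.24+16, 1.65+5) = Gamma(19.24, 6.65).
Posterior α = 19.24.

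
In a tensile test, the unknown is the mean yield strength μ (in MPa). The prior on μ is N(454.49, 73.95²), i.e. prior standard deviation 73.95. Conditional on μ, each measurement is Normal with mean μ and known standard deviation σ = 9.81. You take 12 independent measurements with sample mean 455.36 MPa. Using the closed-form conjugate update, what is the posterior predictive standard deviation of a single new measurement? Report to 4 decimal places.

10.2100

For Normal data with known variance σ², a Normal(μ₀, σ₀²) prior on μ is conjugate. Posterior precision = 1/σ₀² + n/σ²; posterior mean is the precision-weighted average of μ₀ and x̄.
σ₀² = 73.95² = 5468.6025, σ² = 9.81² = 96.2361; σ² + n·σ₀² = 96.2361 + 12·5468.6025 = 65719.4661.
Posterior precision = 1/σ₀² + n/σ² = 1/5468.6025 + 12/96.2361 = (σ² + n·σ₀²)/(σ₀²σ²) = 65719.4661/(5468.6025·96.2361); posterior variance σₙ² = σ₀²σ²/(σ² + n·σ₀²) = 5468.6025·96.2361/65719.4661 = 8.007931.
Predictive variance for one new observation = σₙ² + σ² = 5468.6025·96.2361/65719.4661 + 96.2361 = σ²·(σ₀² + 65719.4661)/65719.4661 = 96.2361·71188.0686/65719.4661 = 104.244031; SD = √(96.2361·71188.0686/65719.4661) = 10.2100.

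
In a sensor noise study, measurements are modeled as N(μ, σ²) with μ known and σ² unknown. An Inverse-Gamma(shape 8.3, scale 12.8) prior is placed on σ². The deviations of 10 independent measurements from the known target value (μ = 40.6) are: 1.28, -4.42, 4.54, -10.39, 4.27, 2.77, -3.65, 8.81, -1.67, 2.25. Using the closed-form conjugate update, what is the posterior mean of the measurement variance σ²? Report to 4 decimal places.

With known mean μ and an Inverse-Gamma(α, β) prior on σ², the Normal likelihood is conjugate: posterior is Inv-Gamma(α + n/2, β + Σ(xᵢ−μ)²/2).
Σ(xᵢ−μ)² = (1.28)² + (-4.42)² + (4.54)² + (-10.39)² + (4.27)² + (2.77)² + (-3.65)² + (8.81)² + (-1.67)² + (2.25)² = 274.4343.
Posterior: Inv-Gamma(8.3 + 10/2, 12.8 + 274.4343/2) = Inv-Gamma(13.30, 150.01715).
E[σ²|data] = β/(α−1) = 150.01715/12.30 = 12.1965.

12.1965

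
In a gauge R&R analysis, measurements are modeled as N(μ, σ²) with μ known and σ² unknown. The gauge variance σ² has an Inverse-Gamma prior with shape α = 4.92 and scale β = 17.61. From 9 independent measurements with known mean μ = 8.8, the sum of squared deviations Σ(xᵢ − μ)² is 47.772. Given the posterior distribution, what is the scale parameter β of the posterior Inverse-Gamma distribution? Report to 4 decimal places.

41.4960

With known mean μ and an Inverse-Gamma(α, β) prior on σ², the Normal likelihood is conjugate: posterior is Inv-Gamma(α + n/2, β + Σ(xᵢ−μ)²/2).
Posterior: Inv-Gamma(4.92 + 9/2, 17.61 + 47.772/2) = Inv-Gamma(9.42, 41.4960).
Posterior β = 41.4960.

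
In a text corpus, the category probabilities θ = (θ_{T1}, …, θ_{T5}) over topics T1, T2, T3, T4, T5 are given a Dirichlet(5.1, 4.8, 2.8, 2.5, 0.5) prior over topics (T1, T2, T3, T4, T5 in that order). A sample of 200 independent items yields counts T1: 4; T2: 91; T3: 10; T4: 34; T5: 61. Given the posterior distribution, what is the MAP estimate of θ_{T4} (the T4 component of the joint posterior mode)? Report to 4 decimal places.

0.1685

The Dirichlet prior is conjugate to the Multinomial likelihood: each posterior αⱼ = prior αⱼ + observed count nⱼ.
Posterior concentration: (9.1, 95.8, 12.8, 36.5, 61.5), total = 215.7.
Joint mode component: (α_{T4}−1)/(Σα−K) = 35.5/210.7 = 0.1685.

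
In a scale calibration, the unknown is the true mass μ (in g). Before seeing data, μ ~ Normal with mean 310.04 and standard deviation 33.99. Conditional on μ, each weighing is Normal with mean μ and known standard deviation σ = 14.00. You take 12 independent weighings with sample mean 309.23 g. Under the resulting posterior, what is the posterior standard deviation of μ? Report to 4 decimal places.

For Normal data with known variance σ², a Normal(μ₀, σ₀²) prior on μ is conjugate. Posterior precision = 1/σ₀² + n/σ²; posterior mean is the precision-weighted average of μ₀ and x̄.
σ₀² = 33.99² = 1155.3201, σ² = 14.00² = 196; σ² + n·σ₀² = 196 + 12·1155.3201 = 14059.8412.
Posterior precision = 1/σ₀² + n/σ² = 1/1155.3201 + 12/196 = (σ² + n·σ₀²)/(σ₀²σ²) = 14059.8412/(1155.3201·196); posterior variance σₙ² = σ₀²σ²/(σ² + n·σ₀²) = 1155.3201·196/14059.8412 = 16.105640.
Posterior SD = √σₙ² = √(1155.3201·196/14059.8412) = 4.0132.

4.0132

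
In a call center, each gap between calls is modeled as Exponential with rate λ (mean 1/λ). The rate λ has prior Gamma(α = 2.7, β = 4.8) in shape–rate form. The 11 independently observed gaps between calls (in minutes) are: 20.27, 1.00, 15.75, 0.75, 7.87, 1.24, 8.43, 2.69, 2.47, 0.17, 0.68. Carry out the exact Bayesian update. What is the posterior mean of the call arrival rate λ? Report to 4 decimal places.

0.2072

With a Gamma(shape α, rate β) prior on the exponential rate λ, the posterior after n observations with total T = Σxᵢ is Gamma(α+n, β+T).
Sum of observations T = 61.32 minutes; n = 11.
Posterior: Gamma(2.7+11, 4.8+61.32) = Gamma(13.7, 66.12).
Posterior mean of λ = α/β = 13.7/66.12 = 0.2072.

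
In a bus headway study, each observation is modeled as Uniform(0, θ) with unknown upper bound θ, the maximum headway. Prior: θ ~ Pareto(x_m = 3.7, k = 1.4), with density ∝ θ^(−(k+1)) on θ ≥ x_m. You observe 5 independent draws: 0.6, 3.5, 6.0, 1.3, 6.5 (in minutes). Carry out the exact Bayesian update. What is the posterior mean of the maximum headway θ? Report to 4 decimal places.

7.7037

A Pareto(scale x_m, shape k) prior on the upper bound θ of Uniform(0, θ) is conjugate: posterior is Pareto(max(x_m, max xᵢ), k + n).
Sample maximum = 6.5; prior scale x_m = 3.7 → posterior scale = max = 6.5.
Posterior shape = 1.4 + 5 = 6.4.
E[θ|data] = k·x_m/(k−1) = 6.4·6.5/5.4 = 7.7037.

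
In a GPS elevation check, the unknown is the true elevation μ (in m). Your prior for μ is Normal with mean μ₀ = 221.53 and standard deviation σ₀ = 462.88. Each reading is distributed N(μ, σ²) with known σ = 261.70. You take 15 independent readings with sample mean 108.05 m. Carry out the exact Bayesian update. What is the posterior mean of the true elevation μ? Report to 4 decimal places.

110.4178

For Normal data with known variance σ², a Normal(μ₀, σ₀²) prior on μ is conjugate. Posterior precision = 1/σ₀² + n/σ²; posterior mean is the precision-weighted average of μ₀ and x̄.
n·x̄ = 15·108.05 = 1620.75.
σ₀² = 462.88² = 214257.8944, σ² = 261.70² = 68486.89; σ² + n·σ₀² = 68486.89 + 15·214257.8944 = 3282355.306.
Posterior mean = (μ₀/σ₀² + n·x̄/σ²)/(1/σ₀² + n/σ²) = (σ²·μ₀ + σ₀²·n·x̄)/(σ² + n·σ₀²) = (68486.89·221.53 + 214257.8944·1620.75)/3282355.306 = 362430383.0905/3282355.306 = 110.4178.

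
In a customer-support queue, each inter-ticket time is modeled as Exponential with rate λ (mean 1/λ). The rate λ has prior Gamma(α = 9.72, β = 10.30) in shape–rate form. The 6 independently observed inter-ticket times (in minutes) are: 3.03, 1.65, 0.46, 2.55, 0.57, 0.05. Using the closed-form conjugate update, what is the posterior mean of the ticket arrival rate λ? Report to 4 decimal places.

With a Gamma(shape α, rate β) prior on the exponential rate λ, the posterior after n observations with total T = Σxᵢ is Gamma(α+n, β+T).
Sum of observations T = 8.31 minutes; n = 6.
Posterior: Gamma(9.72+6, 10.30+8.31) = Gamma(15.72, 18.61).
Posterior mean of λ = α/β = 15.72/18.61 = 0.8447.

0.8447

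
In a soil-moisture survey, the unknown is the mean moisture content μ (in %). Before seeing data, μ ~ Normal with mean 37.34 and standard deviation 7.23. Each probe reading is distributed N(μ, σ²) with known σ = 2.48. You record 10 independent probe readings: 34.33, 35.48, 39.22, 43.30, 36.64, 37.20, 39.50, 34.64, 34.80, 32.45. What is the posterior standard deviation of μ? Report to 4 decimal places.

0.7797

For Normal data with known variance σ², a Normal(μ₀, σ₀²) prior on μ is conjugate. Posterior precision = 1/σ₀² + n/σ²; posterior mean is the precision-weighted average of μ₀ and x̄.
σ₀² = 7.23² = 52.2729, σ² = 2.48² = 6.1504; σ² + n·σ₀² = 6.1504 + 10·52.2729 = 528.8794.
Posterior precision = 1/σ₀² + n/σ² = 1/52.2729 + 10/6.1504 = (σ² + n·σ₀²)/(σ₀²σ²) = 528.8794/(52.2729·6.1504); posterior variance σₙ² = σ₀²σ²/(σ² + n·σ₀²) = 52.2729·6.1504/528.8794 = 0.607888.
Posterior SD = √σₙ² = √(52.2729·6.1504/528.8794) = 0.7797.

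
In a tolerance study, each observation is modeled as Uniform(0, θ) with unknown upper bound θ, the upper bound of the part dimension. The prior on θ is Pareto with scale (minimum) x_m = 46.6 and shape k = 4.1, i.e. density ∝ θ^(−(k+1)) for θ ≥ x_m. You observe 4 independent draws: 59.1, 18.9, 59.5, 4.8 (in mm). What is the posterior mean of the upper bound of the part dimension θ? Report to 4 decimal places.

A Pareto(scale x_m, shape k) prior on the upper bound θ of Uniform(0, θ) is conjugate: posterior is Pareto(max(x_m, max xᵢ), k + n).
Sample maximum = 59.5; prior scale x_m = 46.6 → posterior scale = max = 59.5.
Posterior shape = 4.1 + 4 = 8.1.
E[θ|data] = k·x_m/(k−1) = 8.1·59.5/7.1 = 67.8803.

67.8803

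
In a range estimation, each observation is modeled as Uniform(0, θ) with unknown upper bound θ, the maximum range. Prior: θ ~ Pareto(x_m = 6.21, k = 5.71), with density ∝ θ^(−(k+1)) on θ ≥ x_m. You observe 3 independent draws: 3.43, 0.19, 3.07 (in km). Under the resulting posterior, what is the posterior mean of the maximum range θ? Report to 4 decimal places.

A Pareto(scale x_m, shape k) prior on the upper bound θ of Uniform(0, θ) is conjugate: posterior is Pareto(max(x_m, max xᵢ), k + n).
Sample maximum = 3.43; prior scale x_m = 6.21 → posterior scale = max = 6.21.
Posterior shape = 5.71 + 3 = 8.71.
E[θ|data] = k·x_m/(k−1) = 8.71·6.21/7.71 = 7.0154.

7.0154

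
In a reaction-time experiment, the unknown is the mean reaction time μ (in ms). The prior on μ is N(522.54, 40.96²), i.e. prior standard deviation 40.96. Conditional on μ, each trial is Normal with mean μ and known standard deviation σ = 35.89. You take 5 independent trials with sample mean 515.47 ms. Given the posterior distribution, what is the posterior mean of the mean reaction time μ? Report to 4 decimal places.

For Normal data with known variance σ², a Normal(μ₀, σ₀²) prior on μ is conjugate. Posterior precision = 1/σ₀² + n/σ²; posterior mean is the precision-weighted average of μ₀ and x̄.
n·x̄ = 5·515.47 = 2577.35.
σ₀² = 40.96² = 1677.7216, σ² = 35.89² = 1288.0921; σ² + n·σ₀² = 1288.0921 + 5·1677.7216 = 9676.7001.
Posterior mean = (μ₀/σ₀² + n·x̄/σ²)/(1/σ₀² + n/σ²) = (σ²·μ₀ + σ₀²·n·x̄)/(σ² + n·σ₀²) = (1288.0921·522.54 + 1677.7216·2577.35)/9676.7001 = 4997155.411694/9676.7001 = 516.4111.

516.4111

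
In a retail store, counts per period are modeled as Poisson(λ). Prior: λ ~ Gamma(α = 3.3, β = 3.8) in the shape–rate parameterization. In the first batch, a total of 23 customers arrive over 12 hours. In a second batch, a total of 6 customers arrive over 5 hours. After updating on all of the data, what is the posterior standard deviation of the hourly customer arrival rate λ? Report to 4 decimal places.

With a Gamma(shape α, rate β) prior, the Poisson likelihood is conjugate: the posterior is Gamma(α + ΣXᵢ, β + n).
After batch 1: Gamma(α+S, β+n) = Gamma(3.3+23, 3.8+12) = Gamma(26.3, 15.8).
After batch 2: Gamma(α+S, β+n) = Gamma(26.3+6, 15.8+5) = Gamma(32.3, 20.8).
SD = √α/β = √32.3/20.8 = 0.2732.

0.2732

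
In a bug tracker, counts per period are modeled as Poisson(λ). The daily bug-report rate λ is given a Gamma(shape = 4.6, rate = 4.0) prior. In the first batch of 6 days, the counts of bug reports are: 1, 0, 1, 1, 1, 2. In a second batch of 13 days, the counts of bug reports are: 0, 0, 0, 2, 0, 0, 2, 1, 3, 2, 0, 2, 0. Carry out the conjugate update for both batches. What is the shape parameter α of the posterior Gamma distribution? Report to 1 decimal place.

With a Gamma(shape α, rate β) prior, the Poisson likelihood is conjugate: the posterior is Gamma(α + ΣXᵢ, β + n).
Batch 1: sum of counts S = 6 over n = 6 days.
After batch 1: Gamma(α+S, β+n) = Gamma(4.6+6, 4.0+6) = Gamma(10.6, 10.0).
Batch 2: sum of counts S = 12 over n = 13 days.
After batch 2: Gamma(α+S, β+n) = Gamma(10.6+12, 10.0+13) = Gamma(22.6, 23.0).
Posterior α = 22.6.

22.6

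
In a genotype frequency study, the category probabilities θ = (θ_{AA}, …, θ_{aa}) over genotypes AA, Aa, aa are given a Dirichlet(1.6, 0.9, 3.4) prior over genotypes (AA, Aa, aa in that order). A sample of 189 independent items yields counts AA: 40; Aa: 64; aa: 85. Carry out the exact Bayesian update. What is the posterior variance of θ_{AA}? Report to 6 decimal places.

The Dirichlet prior is conjugate to the Multinomial likelihood: each posterior αⱼ = prior αⱼ + observed count nⱼ.
Posterior concentration: (41.6, 64.9, 88.4), total = 194.9.
Var[θ_j] = α_j(Σα−α_j)/((Σα)²(Σα+1)) = 41.6·153.3/(194.9²·195.9) = 0.000857.

0.000857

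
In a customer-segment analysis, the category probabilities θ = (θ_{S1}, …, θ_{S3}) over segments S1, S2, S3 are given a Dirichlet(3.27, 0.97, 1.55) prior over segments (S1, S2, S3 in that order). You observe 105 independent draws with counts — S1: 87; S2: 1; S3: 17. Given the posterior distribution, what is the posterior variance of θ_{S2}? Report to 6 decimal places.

The Dirichlet prior is conjugate to the Multinomial likelihood: each posterior αⱼ = prior αⱼ + observed count nⱼ.
Posterior concentration: (90.27, 1.97, 18.55), total = 110.79.
Var[θ_j] = α_j(Σα−α_j)/((Σα)²(Σα+1)) = 1.97·108.82/(110.79²·111.79) = 0.000156.

0.000156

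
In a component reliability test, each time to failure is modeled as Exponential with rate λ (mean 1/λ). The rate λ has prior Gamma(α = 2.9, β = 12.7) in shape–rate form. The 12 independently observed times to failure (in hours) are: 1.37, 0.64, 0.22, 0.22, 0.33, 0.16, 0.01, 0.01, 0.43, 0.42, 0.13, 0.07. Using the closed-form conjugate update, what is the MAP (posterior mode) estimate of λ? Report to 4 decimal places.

With a Gamma(shape α, rate β) prior on the exponential rate λ, the posterior after n observations with total T = Σxᵢ is Gamma(α+n, β+T).
Sum of observations T = 4.01 hours; n = 12.
Posterior: Gamma(2.9+12, 12.7+4.01) = Gamma(14.9, 16.71).
Mode = (α−1)/β = 0.8318.

0.8318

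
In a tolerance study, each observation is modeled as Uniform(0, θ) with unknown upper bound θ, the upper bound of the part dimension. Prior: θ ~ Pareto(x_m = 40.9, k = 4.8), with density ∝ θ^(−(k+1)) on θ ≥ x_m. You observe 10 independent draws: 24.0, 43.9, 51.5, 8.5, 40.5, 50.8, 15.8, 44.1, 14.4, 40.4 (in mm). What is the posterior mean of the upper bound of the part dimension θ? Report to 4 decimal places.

55.2319

A Pareto(scale x_m, shape k) prior on the upper bound θ of Uniform(0, θ) is conjugate: posterior is Pareto(max(x_m, max xᵢ), k + n).
Sample maximum = 51.5; prior scale x_m = 40.9 → posterior scale = max = 51.5.
Posterior shape = 4.8 + 10 = 14.8.
E[θ|data] = k·x_m/(k−1) = 14.8·51.5/13.8 = 55.2319.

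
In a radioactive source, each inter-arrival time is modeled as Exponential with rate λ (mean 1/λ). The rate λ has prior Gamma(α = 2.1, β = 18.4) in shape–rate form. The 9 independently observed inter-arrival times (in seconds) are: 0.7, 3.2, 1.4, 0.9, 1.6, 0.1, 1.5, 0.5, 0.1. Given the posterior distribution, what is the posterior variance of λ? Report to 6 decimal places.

0.013762

With a Gamma(shape α, rate β) prior on the exponential rate λ, the posterior after n observations with total T = Σxᵢ is Gamma(α+n, β+T).
Sum of observations T = 10.0 seconds; n = 9.
Posterior: Gamma(2.1+9, 18.4+10.0) = Gamma(11.1, 28.4).
Var = α/β² = 0.013762.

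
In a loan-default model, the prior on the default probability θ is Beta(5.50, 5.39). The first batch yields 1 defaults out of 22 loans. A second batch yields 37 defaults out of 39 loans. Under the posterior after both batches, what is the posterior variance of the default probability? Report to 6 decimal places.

0.003278

The Beta prior is conjugate to a Binomial/Bernoulli likelihood; the update adds successes to α and failures to β.
After batch 1: Beta(5.50+1, 5.39+21) = Beta(6.50, 26.39).
After batch 2: Beta(6.50+37, 26.39+2) = Beta(43.50, 28.39).
Var = αβ/((α+β)²(α+β+1)) = 43.50·28.39/(71.89²·72.89) = 0.003278.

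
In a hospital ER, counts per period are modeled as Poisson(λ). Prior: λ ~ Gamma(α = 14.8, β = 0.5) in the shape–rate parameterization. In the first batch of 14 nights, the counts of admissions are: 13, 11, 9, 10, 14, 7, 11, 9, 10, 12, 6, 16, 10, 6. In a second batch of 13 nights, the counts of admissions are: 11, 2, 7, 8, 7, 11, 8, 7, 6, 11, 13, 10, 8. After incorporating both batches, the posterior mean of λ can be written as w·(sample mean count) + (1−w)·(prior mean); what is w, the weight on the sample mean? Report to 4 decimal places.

With a Gamma(shape α, rate β) prior, the Poisson likelihood is conjugate: the posterior is Gamma(α + ΣXᵢ, β + n).
Total number of nights: n = 14 + 13 = 27.
Posterior mean = (α₀+S)/(β₀+n) = [n/(β₀+n)]·(S/n) + [β₀/(β₀+n)]·(α₀/β₀), so only n and β₀ enter the weight.
Weight on data w = n/(β₀+n) = 27/(0.5+27) = 27/27.5 = 0.9818.

0.9818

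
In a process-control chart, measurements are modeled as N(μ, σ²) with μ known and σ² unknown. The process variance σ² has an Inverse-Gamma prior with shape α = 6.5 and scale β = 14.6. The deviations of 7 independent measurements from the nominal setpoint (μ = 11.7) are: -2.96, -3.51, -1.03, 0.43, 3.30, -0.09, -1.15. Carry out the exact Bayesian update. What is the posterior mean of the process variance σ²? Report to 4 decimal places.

3.5416

With known mean μ and an Inverse-Gamma(α, β) prior on σ², the Normal likelihood is conjugate: posterior is Inv-Gamma(α + n/2, β + Σ(xᵢ−μ)²/2).
Σ(xᵢ−μ)² = (-2.96)² + (-3.51)² + (-1.03)² + (0.43)² + (3.30)² + (-0.09)² + (-1.15)² = 34.5481.
Posterior: Inv-Gamma(6.5 + 7/2, 14.6 + 34.5481/2) = Inv-Gamma(10.00, 31.87405).
E[σ²|data] = β/(α−1) = 31.87405/9.00 = 3.5416.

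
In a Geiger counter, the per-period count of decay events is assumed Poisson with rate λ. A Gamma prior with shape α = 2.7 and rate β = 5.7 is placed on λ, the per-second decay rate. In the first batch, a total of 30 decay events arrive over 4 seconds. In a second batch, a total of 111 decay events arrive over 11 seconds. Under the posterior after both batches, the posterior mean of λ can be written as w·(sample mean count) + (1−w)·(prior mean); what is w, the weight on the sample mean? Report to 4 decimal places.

With a Gamma(shape α, rate β) prior, the Poisson likelihood is conjugate: the posterior is Gamma(α + ΣXᵢ, β + n).
Total number of seconds: n = 4 + 11 = 15.
Posterior mean = (α₀+S)/(β₀+n) = [n/(β₀+n)]·(S/n) + [β₀/(β₀+n)]·(α₀/β₀), so only n and β₀ enter the weight.
Weight on data w = n/(β₀+n) = 15/(5.7+15) = 15/20.7 = 0.7246.

0.7246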